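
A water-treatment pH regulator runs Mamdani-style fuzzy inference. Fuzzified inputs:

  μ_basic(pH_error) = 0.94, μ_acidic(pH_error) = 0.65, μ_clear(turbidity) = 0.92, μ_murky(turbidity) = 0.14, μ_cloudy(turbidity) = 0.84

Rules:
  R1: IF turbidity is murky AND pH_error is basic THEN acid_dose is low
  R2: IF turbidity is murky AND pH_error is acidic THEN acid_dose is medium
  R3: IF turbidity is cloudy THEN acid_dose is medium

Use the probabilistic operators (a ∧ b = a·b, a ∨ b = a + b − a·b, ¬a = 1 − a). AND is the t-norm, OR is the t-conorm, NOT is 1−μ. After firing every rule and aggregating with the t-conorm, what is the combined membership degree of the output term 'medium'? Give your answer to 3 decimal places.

R1: murky=0.14, basic=0.94; AND[a·b] → w = 0.1316
R2: murky=0.14, acidic=0.65; AND[a·b] → w = 0.0910
R3: cloudy=0.84 → w = 0.8400
Rules with consequent 'medium': {R2, R3} → strengths 0.0910, 0.8400
Aggregate via t-conorm [a + b − a·b]: 0.8546

0.855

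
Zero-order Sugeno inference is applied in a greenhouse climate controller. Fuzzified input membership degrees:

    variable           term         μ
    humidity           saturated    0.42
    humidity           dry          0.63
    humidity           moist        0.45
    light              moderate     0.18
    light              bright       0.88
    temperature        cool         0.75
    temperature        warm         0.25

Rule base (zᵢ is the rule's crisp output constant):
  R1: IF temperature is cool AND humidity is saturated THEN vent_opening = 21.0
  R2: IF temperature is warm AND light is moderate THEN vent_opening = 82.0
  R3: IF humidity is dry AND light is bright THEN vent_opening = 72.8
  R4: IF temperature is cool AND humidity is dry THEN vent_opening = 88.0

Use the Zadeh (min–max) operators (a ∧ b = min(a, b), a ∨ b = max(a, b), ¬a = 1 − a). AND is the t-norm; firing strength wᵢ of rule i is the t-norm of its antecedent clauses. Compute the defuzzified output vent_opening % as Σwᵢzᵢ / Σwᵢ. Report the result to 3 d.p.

67.142

R1 (z=21.0): cool=0.75, saturated=0.42; AND[min(a, b)] → w = 0.42
R2 (z=82.0): warm=0.25, moderate=0.18; AND[min(a, b)] → w = 0.18
R3 (z=72.8): dry=0.63, bright=0.88; AND[min(a, b)] → w = 0.63
R4 (z=88.0): cool=0.75, dry=0.63; AND[min(a, b)] → w = 0.63
Weighted average = (0.42·21.0 + 0.18·82.0 + 0.63·72.8 + 0.63·88.0) / (0.42 + 0.18 + 0.63 + 0.63)
  = 124.8840 / 1.8600 = 67.142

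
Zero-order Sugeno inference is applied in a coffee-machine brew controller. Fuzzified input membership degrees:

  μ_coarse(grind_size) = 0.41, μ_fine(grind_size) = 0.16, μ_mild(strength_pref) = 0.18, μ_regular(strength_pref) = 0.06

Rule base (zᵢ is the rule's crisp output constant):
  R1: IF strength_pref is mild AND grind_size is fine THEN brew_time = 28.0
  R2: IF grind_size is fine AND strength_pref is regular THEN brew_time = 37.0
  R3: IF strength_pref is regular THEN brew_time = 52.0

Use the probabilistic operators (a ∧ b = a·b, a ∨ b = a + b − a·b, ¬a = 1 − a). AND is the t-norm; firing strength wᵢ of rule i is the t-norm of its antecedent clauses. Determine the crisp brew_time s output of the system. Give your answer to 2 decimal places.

R1 (z=28.0): mild=0.18, fine=0.16; AND[a·b] → w = 0.0288
R2 (z=37.0): fine=0.16, regular=0.06; AND[a·b] → w = 0.0096
R3 (z=52.0): regular=0.06 → w = 0.0600
Weighted average = (0.0288·28.0 + 0.0096·37.0 + 0.0600·52.0) / (0.0288 + 0.0096 + 0.0600)
  = 4.2816 / 0.0984 = 43.51

43.51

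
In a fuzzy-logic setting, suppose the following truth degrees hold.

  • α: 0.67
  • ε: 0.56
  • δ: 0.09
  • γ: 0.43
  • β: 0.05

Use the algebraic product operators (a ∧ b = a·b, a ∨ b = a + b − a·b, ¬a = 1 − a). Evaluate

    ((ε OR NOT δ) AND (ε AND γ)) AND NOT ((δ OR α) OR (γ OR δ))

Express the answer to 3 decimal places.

NOT δ = 1 − 0.0900 = 0.9100
ε OR NOT δ = a + b − a·b on (0.5600, 0.9100) = 0.9604
ε AND γ = a·b on (0.5600, 0.4300) = 0.2408
(ε OR NOT δ) AND (ε AND γ) = a·b on (0.9604, 0.2408) = 0.2313
δ OR α = a + b − a·b on (0.0900, 0.6700) = 0.6997
γ OR δ = a + b − a·b on (0.4300, 0.0900) = 0.4813
(δ OR α) OR (γ OR δ) = a + b − a·b on (0.6997, 0.4813) = 0.8442
NOT ((δ OR α) OR (γ OR δ)) = 1 − 0.8442 = 0.1558
((ε OR NOT δ) AND (ε AND γ)) AND NOT ((δ OR α) OR (γ OR δ)) = a·b on (0.2313, 0.1558) = 0.0360

0.036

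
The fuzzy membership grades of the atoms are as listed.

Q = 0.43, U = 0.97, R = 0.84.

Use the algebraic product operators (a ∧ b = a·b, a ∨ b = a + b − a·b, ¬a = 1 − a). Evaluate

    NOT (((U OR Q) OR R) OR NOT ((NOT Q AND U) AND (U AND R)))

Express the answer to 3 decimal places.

0.001

U OR Q = a + b − a·b on (0.9700, 0.4300) = 0.9829
(U OR Q) OR R = a + b − a·b on (0.9829, 0.8400) = 0.9973
NOT Q = 1 − 0.4300 = 0.5700
NOT Q AND U = a·b on (0.5700, 0.9700) = 0.5529
U AND R = a·b on (0.9700, 0.8400) = 0.8148
(NOT Q AND U) AND (U AND R) = a·b on (0.5529, 0.8148) = 0.4505
NOT ((NOT Q AND U) AND (U AND R)) = 1 − 0.4505 = 0.5495
((U OR Q) OR R) OR NOT ((NOT Q AND U) AND (U AND R)) = a + b − a·b on (0.9973, 0.5495) = 0.9988
NOT (((U OR Q) OR R) OR NOT ((NOT Q AND U) AND (U AND R))) = 1 − 0.9988 = 0.0012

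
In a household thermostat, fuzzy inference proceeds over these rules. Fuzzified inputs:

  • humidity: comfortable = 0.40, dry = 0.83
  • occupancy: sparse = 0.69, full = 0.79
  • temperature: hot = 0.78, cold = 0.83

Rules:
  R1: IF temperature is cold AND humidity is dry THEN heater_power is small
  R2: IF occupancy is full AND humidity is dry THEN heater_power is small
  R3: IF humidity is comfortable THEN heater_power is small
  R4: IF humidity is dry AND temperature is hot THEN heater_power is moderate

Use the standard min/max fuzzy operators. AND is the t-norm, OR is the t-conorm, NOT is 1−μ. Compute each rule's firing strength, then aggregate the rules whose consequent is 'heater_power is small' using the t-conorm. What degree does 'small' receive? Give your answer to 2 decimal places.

0.83

R1: cold=0.83, dry=0.83; AND[min(a, b)] → w = 0.83
R2: full=0.79, dry=0.83; AND[min(a, b)] → w = 0.79
R3: comfortable=0.40 → w = 0.40
R4: dry=0.83, hot=0.78; AND[min(a, b)] → w = 0.78
Rules with consequent 'small': {R1, R2, R3} → strengths 0.83, 0.79, 0.40
Aggregate via t-conorm [max(a, b)]: 0.83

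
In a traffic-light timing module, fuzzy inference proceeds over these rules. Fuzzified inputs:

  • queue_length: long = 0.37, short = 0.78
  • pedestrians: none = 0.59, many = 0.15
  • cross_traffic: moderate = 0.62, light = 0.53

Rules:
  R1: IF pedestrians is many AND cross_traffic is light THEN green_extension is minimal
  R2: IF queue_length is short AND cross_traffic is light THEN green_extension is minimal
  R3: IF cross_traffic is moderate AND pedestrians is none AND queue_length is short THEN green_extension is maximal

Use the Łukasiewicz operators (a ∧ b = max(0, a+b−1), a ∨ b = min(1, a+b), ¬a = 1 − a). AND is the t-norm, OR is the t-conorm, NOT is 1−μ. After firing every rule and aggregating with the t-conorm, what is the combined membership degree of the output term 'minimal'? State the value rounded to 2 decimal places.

R1: many=0.15, light=0.53; AND[max(0, a+b−1)] → w = 0.00
R2: short=0.78, light=0.53; AND[max(0, a+b−1)] → w = 0.31
R3: moderate=0.62, none=0.59, short=0.78; AND[max(0, a+b−1)] → w = 0.00
Rules with consequent 'minimal': {R1, R2} → strengths 0.00, 0.31
Aggregate via t-conorm [min(1, a+b)]: 0.31

0.31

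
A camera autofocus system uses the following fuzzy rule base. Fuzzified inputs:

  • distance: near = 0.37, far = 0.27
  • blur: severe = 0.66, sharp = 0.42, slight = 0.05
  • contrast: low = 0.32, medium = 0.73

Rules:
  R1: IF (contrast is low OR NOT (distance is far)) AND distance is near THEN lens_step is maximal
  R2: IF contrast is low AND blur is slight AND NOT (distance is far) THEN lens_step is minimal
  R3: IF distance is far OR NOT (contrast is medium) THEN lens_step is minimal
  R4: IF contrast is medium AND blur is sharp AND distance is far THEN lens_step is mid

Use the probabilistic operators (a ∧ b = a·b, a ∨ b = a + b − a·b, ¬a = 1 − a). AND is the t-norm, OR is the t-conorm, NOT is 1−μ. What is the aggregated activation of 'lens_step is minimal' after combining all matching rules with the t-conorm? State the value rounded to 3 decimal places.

R1: (low=0.32 OR ¬far=1−0.27=0.73) = 0.8164; AND[a·b] with near=0.37 → w = 0.3021
R2: low=0.32, slight=0.05, ¬far=1−0.27=0.73; AND[a·b] → w = 0.0117
R3: far=0.27, ¬medium=1−0.73=0.27; OR[a + b − a·b] → w = 0.4671
R4: medium=0.73, sharp=0.42, far=0.27; AND[a·b] → w = 0.0828
Rules with consequent 'minimal': {R2, R3} → strengths 0.0117, 0.4671
Aggregate via t-conorm [a + b − a·b]: 0.4733

0.473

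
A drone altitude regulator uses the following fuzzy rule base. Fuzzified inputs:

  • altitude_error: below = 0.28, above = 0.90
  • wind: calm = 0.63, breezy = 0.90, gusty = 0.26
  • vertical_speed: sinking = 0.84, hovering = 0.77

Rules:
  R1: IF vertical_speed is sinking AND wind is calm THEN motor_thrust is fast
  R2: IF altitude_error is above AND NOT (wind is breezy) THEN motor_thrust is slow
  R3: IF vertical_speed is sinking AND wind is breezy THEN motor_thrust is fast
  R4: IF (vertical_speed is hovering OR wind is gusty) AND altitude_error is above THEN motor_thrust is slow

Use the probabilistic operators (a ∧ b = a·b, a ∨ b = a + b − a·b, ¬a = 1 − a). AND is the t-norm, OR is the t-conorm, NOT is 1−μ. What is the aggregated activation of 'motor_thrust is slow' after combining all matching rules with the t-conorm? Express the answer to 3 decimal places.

0.770

R1: sinking=0.84, calm=0.63; AND[a·b] → w = 0.5292
R2: above=0.90, ¬breezy=1−0.90=0.10; AND[a·b] → w = 0.0900
R3: sinking=0.84, breezy=0.90; AND[a·b] → w = 0.7560
R4: (hovering=0.77 OR gusty=0.26) = 0.8298; AND[a·b] with above=0.90 → w = 0.7468
Rules with consequent 'slow': {R2, R4} → strengths 0.0900, 0.7468
Aggregate via t-conorm [a + b − a·b]: 0.7696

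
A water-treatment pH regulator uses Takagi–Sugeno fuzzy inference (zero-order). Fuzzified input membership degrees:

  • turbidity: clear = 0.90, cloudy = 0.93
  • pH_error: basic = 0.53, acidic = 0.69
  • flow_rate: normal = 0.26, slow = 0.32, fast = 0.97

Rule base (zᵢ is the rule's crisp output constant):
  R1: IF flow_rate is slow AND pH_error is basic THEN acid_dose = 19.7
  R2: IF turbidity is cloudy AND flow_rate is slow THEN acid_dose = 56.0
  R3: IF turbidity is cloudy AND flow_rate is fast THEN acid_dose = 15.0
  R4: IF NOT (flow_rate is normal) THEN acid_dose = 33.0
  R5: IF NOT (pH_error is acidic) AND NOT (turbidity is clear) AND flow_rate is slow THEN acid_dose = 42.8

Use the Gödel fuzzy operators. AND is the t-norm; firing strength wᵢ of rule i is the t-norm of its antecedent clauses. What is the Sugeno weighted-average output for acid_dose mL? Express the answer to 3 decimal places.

R1 (z=19.7): slow=0.32, basic=0.53; AND[min(a, b)] → w = 0.32
R2 (z=56.0): cloudy=0.93, slow=0.32; AND[min(a, b)] → w = 0.32
R3 (z=15.0): cloudy=0.93, fast=0.97; AND[min(a, b)] → w = 0.93
R4 (z=33.0): ¬normal=1−0.26=0.74 → w = 0.74
R5 (z=42.8): ¬acidic=1−0.69=0.31, ¬clear=1−0.90=0.10, slow=0.32; AND[min(a, b)] → w = 0.10
Weighted average = (0.32·19.7 + 0.32·56.0 + 0.93·15.0 + 0.74·33.0 + 0.10·42.8) / (0.32 + 0.32 + 0.93 + 0.74 + 0.10)
  = 66.8740 / 2.4100 = 27.749

27.749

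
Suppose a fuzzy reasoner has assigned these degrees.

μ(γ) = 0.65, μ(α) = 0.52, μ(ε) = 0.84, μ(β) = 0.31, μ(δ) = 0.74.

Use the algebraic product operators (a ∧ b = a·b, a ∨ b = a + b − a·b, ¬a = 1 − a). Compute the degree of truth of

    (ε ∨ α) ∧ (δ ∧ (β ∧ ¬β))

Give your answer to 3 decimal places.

0.146

ε ∨ α = a + b − a·b on (0.8400, 0.5200) = 0.9232
¬β = 1 − 0.3100 = 0.6900
β ∧ ¬β = a·b on (0.3100, 0.6900) = 0.2139
δ ∧ (β ∧ ¬β) = a·b on (0.7400, 0.2139) = 0.1583
(ε ∨ α) ∧ (δ ∧ (β ∧ ¬β)) = a·b on (0.9232, 0.1583) = 0.1461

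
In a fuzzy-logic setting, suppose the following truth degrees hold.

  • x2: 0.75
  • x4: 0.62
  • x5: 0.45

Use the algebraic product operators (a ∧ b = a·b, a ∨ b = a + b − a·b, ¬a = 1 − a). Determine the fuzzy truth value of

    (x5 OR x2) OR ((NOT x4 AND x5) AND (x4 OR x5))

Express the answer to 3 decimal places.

0.881

x5 OR x2 = a + b − a·b on (0.4500, 0.7500) = 0.8625
NOT x4 = 1 − 0.6200 = 0.3800
NOT x4 AND x5 = a·b on (0.3800, 0.4500) = 0.1710
x4 OR x5 = a + b − a·b on (0.6200, 0.4500) = 0.7910
(NOT x4 AND x5) AND (x4 OR x5) = a·b on (0.1710, 0.7910) = 0.1353
(x5 OR x2) OR ((NOT x4 AND x5) AND (x4 OR x5)) = a + b − a·b on (0.8625, 0.1353) = 0.8811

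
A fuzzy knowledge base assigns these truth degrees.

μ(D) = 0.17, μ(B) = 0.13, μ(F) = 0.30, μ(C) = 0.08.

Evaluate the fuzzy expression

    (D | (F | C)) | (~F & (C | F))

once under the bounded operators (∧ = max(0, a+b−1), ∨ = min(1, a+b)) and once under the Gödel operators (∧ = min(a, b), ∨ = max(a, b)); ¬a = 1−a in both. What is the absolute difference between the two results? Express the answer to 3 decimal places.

Under bounded:
  F | C = min(1, a+b) on (0.30, 0.08) = 0.38
  D | (F | C) = min(1, a+b) on (0.17, 0.38) = 0.55
  ~F = 1 − 0.30 = 0.70
  C | F = min(1, a+b) on (0.08, 0.30) = 0.38
  ~F & (C | F) = max(0, a+b−1) on (0.70, 0.38) = 0.08
  (D | (F | C)) | (~F & (C | F)) = min(1, a+b) on (0.55, 0.08) = 0.63
  → value = 0.6300
Under Gödel:
  F | C = max(a, b) on (0.30, 0.08) = 0.30
  D | (F | C) = max(a, b) on (0.17, 0.30) = 0.30
  ~F = 1 − 0.30 = 0.70
  C | F = max(a, b) on (0.08, 0.30) = 0.30
  ~F & (C | F) = min(a, b) on (0.70, 0.30) = 0.30
  (D | (F | C)) | (~F & (C | F)) = max(a, b) on (0.30, 0.30) = 0.30
  → value = 0.3000
|0.6300 − 0.3000| = 0.330

0.330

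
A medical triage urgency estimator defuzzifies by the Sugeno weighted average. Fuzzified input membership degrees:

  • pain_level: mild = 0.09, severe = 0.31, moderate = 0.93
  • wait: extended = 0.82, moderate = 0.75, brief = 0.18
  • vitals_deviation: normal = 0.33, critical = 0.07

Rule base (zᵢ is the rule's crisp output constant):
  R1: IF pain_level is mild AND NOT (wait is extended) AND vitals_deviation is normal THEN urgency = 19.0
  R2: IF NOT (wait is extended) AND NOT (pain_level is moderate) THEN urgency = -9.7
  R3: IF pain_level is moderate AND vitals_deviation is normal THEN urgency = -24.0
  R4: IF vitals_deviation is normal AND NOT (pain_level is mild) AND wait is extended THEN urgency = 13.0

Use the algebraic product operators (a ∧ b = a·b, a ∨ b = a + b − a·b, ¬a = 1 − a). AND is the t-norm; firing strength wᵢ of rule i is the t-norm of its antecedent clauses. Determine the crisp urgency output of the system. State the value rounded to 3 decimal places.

-7.328

R1 (z=19.0): mild=0.09, ¬extended=1−0.82=0.18, normal=0.33; AND[a·b] → w = 0.0053
R2 (z=-9.7): ¬extended=1−0.82=0.18, ¬moderate=1−0.93=0.07; AND[a·b] → w = 0.0126
R3 (z=-24.0): moderate=0.93, normal=0.33; AND[a·b] → w = 0.3069
R4 (z=13.0): normal=0.33, ¬mild=1−0.09=0.91, extended=0.82; AND[a·b] → w = 0.2462
Weighted average = (0.0053·19.0 + 0.0126·-9.7 + 0.3069·-24.0 + 0.2462·13.0) / (0.0053 + 0.0126 + 0.3069 + 0.2462)
  = -4.1850 / 0.5711 = -7.328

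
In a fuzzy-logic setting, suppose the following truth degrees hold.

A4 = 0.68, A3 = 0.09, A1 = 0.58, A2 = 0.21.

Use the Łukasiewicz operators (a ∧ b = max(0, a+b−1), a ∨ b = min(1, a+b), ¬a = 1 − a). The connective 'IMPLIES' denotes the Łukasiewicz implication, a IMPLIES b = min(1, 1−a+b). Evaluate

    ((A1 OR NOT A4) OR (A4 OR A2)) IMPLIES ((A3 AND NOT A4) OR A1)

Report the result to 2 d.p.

NOT A4 = 1 − 0.68 = 0.32
A1 OR NOT A4 = min(1, a+b) on (0.58, 0.32) = 0.90
A4 OR A2 = min(1, a+b) on (0.68, 0.21) = 0.89
(A1 OR NOT A4) OR (A4 OR A2) = min(1, a+b) on (0.90, 0.89) = 1.00
NOT A4 = 1 − 0.68 = 0.32
A3 AND NOT A4 = max(0, a+b−1) on (0.09, 0.32) = 0.00
(A3 AND NOT A4) OR A1 = min(1, a+b) on (0.00, 0.58) = 0.58
((A1 OR NOT A4) OR (A4 OR A2)) IMPLIES ((A3 AND NOT A4) OR A1)  [Łukasiewicz: min(1, 1−a+b)] with a=1.00, b=0.58 → 0.58

0.58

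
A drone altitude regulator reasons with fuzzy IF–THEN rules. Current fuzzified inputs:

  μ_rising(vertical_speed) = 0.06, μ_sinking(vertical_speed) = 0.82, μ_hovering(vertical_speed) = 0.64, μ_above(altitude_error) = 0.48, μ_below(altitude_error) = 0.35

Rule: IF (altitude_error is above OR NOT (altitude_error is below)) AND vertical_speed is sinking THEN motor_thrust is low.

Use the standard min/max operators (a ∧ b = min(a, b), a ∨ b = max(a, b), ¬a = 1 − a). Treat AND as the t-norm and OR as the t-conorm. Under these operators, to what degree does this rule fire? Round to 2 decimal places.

0.65

firing strength: (above=0.48 OR ¬below=1−0.35=0.65) = 0.65; AND[min(a, b)] with sinking=0.82 → w = 0.65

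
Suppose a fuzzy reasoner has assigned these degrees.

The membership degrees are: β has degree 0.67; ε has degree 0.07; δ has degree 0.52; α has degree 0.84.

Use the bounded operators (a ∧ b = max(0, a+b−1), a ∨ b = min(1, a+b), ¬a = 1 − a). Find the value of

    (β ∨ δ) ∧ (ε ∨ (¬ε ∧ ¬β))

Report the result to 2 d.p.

0.33

β ∨ δ = min(1, a+b) on (0.67, 0.52) = 1.00
¬ε = 1 − 0.07 = 0.93
¬β = 1 − 0.67 = 0.33
¬ε ∧ ¬β = max(0, a+b−1) on (0.93, 0.33) = 0.26
ε ∨ (¬ε ∧ ¬β) = min(1, a+b) on (0.07, 0.26) = 0.33
(β ∨ δ) ∧ (ε ∨ (¬ε ∧ ¬β)) = max(0, a+b−1) on (1.00, 0.33) = 0.33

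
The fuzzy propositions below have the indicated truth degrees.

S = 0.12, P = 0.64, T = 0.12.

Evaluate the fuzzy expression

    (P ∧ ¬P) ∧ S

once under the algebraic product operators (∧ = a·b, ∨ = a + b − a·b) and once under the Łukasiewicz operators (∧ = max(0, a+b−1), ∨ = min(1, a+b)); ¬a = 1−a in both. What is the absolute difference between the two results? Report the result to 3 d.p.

Under algebraic product:
  ¬P = 1 − 0.6400 = 0.3600
  P ∧ ¬P = a·b on (0.6400, 0.3600) = 0.2304
  (P ∧ ¬P) ∧ S = a·b on (0.2304, 0.1200) = 0.0276
  → value = 0.0276
Under Łukasiewicz:
  ¬P = 1 − 0.64 = 0.36
  P ∧ ¬P = max(0, a+b−1) on (0.64, 0.36) = 0.00
  (P ∧ ¬P) ∧ S = max(0, a+b−1) on (0.00, 0.12) = 0.00
  → value = 0.0000
|0.0276 − 0.0000| = 0.028

0.028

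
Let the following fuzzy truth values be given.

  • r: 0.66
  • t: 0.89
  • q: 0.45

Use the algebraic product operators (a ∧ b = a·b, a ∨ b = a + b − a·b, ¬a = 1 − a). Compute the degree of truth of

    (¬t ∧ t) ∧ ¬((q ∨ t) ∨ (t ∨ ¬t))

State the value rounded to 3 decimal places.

¬t = 1 − 0.8900 = 0.1100
¬t ∧ t = a·b on (0.1100, 0.8900) = 0.0979
q ∨ t = a + b − a·b on (0.4500, 0.8900) = 0.9395
¬t = 1 − 0.8900 = 0.1100
t ∨ ¬t = a + b − a·b on (0.8900, 0.1100) = 0.9021
(q ∨ t) ∨ (t ∨ ¬t) = a + b − a·b on (0.9395, 0.9021) = 0.9941
¬((q ∨ t) ∨ (t ∨ ¬t)) = 1 − 0.9941 = 0.0059
(¬t ∧ t) ∧ ¬((q ∨ t) ∨ (t ∨ ¬t)) = a·b on (0.0979, 0.0059) = 0.0006

0.001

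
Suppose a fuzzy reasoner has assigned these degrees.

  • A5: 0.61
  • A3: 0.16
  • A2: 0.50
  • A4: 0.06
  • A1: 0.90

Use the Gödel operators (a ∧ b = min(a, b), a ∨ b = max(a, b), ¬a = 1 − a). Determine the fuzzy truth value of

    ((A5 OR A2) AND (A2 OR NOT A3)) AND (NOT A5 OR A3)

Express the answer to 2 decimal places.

A5 OR A2 = max(a, b) on (0.61, 0.50) = 0.61
NOT A3 = 1 − 0.16 = 0.84
A2 OR NOT A3 = max(a, b) on (0.50, 0.84) = 0.84
(A5 OR A2) AND (A2 OR NOT A3) = min(a, b) on (0.61, 0.84) = 0.61
NOT A5 = 1 − 0.61 = 0.39
NOT A5 OR A3 = max(a, b) on (0.39, 0.16) = 0.39
((A5 OR A2) AND (A2 OR NOT A3)) AND (NOT A5 OR A3) = min(a, b) on (0.61, 0.39) = 0.39

0.39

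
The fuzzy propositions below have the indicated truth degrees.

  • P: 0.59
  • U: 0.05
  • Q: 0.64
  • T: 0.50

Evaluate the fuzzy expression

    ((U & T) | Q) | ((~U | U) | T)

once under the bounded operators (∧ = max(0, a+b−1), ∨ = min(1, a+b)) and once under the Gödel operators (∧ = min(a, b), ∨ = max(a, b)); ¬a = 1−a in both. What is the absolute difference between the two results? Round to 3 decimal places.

0.050

Under bounded:
  U & T = max(0, a+b−1) on (0.05, 0.50) = 0.00
  (U & T) | Q = min(1, a+b) on (0.00, 0.64) = 0.64
  ~U = 1 − 0.05 = 0.95
  ~U | U = min(1, a+b) on (0.95, 0.05) = 1.00
  (~U | U) | T = min(1, a+b) on (1.00, 0.50) = 1.00
  ((U & T) | Q) | ((~U | U) | T) = min(1, a+b) on (0.64, 1.00) = 1.00
  → value = 1.0000
Under Gödel:
  U & T = min(a, b) on (0.05, 0.50) = 0.05
  (U & T) | Q = max(a, b) on (0.05, 0.64) = 0.64
  ~U = 1 − 0.05 = 0.95
  ~U | U = max(a, b) on (0.95, 0.05) = 0.95
  (~U | U) | T = max(a, b) on (0.95, 0.50) = 0.95
  ((U & T) | Q) | ((~U | U) | T) = max(a, b) on (0.64, 0.95) = 0.95
  → value = 0.9500
|1.0000 − 0.9500| = 0.050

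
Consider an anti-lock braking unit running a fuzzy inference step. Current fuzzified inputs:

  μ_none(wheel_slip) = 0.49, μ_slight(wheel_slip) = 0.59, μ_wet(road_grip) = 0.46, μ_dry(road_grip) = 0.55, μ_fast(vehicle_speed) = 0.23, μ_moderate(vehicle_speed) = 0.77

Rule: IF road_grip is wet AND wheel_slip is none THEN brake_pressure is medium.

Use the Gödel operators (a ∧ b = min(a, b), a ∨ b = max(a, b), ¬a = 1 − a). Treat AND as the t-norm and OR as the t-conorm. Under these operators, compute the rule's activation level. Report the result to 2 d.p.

0.46

firing strength: wet=0.46, none=0.49; AND[min(a, b)] → w = 0.46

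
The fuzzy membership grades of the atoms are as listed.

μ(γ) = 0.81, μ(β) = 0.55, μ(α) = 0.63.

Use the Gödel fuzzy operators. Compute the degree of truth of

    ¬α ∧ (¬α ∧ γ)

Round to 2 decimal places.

0.37

¬α = 1 − 0.63 = 0.37
¬α = 1 − 0.63 = 0.37
¬α ∧ γ = min(a, b) on (0.37, 0.81) = 0.37
¬α ∧ (¬α ∧ γ) = min(a, b) on (0.37, 0.37) = 0.37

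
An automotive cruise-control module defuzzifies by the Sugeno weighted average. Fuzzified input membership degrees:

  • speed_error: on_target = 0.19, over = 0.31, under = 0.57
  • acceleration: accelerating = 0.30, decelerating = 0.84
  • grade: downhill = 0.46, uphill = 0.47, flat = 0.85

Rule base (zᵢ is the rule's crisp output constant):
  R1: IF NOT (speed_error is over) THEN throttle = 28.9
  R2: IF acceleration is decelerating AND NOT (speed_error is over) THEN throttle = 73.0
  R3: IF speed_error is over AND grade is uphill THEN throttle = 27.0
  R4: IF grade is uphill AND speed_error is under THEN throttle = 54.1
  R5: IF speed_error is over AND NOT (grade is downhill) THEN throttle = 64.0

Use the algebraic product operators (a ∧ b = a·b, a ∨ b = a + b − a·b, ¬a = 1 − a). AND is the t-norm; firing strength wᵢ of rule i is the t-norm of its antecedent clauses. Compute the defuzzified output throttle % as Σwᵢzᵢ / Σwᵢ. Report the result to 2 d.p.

49.39

R1 (z=28.9): ¬over=1−0.31=0.69 → w = 0.6900
R2 (z=73.0): decelerating=0.84, ¬over=1−0.31=0.69; AND[a·b] → w = 0.5796
R3 (z=27.0): over=0.31, uphill=0.47; AND[a·b] → w = 0.1457
R4 (z=54.1): uphill=0.47, under=0.57; AND[a·b] → w = 0.2679
R5 (z=64.0): over=0.31, ¬downhill=1−0.46=0.54; AND[a·b] → w = 0.1674
Weighted average = (0.6900·28.9 + 0.5796·73.0 + 0.1457·27.0 + 0.2679·54.1 + 0.1674·64.0) / (0.6900 + 0.5796 + 0.1457 + 0.2679 + 0.1674)
  = 91.3927 / 1.8506 = 49.39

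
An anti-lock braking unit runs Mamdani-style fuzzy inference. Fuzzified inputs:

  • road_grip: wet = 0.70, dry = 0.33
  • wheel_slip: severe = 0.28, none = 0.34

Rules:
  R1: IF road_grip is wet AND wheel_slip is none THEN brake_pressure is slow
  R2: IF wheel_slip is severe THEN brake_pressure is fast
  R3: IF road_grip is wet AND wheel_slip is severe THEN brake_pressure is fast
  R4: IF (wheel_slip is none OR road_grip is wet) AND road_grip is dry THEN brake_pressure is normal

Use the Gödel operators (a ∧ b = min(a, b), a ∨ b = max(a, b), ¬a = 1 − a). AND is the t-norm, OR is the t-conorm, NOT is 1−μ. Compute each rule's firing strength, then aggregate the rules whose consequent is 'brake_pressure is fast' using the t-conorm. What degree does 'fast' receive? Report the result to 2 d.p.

R1: wet=0.70, none=0.34; AND[min(a, b)] → w = 0.34
R2: severe=0.28 → w = 0.28
R3: wet=0.70, severe=0.28; AND[min(a, b)] → w = 0.28
R4: (none=0.34 OR wet=0.70) = 0.70; AND[min(a, b)] with dry=0.33 → w = 0.33
Rules with consequent 'fast': {R2, R3} → strengths 0.28, 0.28
Aggregate via t-conorm [max(a, b)]: 0.28

0.28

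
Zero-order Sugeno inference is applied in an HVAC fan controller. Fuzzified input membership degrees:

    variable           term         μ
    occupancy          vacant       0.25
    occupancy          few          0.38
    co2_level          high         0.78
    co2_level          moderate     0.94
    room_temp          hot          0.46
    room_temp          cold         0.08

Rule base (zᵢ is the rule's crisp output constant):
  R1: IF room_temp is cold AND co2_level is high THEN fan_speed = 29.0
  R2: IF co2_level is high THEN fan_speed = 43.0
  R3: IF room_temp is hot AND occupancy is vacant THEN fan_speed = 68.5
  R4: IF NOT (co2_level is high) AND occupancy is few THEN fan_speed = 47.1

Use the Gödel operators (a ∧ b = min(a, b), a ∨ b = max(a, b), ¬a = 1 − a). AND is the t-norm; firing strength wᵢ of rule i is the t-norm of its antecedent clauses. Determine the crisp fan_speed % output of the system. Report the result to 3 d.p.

47.629

R1 (z=29.0): cold=0.08, high=0.78; AND[min(a, b)] → w = 0.08
R2 (z=43.0): high=0.78 → w = 0.78
R3 (z=68.5): hot=0.46, vacant=0.25; AND[min(a, b)] → w = 0.25
R4 (z=47.1): ¬high=1−0.78=0.22, few=0.38; AND[min(a, b)] → w = 0.22
Weighted average = (0.08·29.0 + 0.78·43.0 + 0.25·68.5 + 0.22·47.1) / (0.08 + 0.78 + 0.25 + 0.22)
  = 63.3470 / 1.3300 = 47.629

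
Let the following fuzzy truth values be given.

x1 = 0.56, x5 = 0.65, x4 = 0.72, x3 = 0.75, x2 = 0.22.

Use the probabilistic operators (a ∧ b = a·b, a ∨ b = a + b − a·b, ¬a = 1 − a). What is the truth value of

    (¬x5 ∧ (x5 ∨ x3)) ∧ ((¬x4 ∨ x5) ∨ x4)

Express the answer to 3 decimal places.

¬x5 = 1 − 0.6500 = 0.3500
x5 ∨ x3 = a + b − a·b on (0.6500, 0.7500) = 0.9125
¬x5 ∧ (x5 ∨ x3) = a·b on (0.3500, 0.9125) = 0.3194
¬x4 = 1 − 0.7200 = 0.2800
¬x4 ∨ x5 = a + b − a·b on (0.2800, 0.6500) = 0.7480
(¬x4 ∨ x5) ∨ x4 = a + b − a·b on (0.7480, 0.7200) = 0.9294
(¬x5 ∧ (x5 ∨ x3)) ∧ ((¬x4 ∨ x5) ∨ x4) = a·b on (0.3194, 0.9294) = 0.2968

0.297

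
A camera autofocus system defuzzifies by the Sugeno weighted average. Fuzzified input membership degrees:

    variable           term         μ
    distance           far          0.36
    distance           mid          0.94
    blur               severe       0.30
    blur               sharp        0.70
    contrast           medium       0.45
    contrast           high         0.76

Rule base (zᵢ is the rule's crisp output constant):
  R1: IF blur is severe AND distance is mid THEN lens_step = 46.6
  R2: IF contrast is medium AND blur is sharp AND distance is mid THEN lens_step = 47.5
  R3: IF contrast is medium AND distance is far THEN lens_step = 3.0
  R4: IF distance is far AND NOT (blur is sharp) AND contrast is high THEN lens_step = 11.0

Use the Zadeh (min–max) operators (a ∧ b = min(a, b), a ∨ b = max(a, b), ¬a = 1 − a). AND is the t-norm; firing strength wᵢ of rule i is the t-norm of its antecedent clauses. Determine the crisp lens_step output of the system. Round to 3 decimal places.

R1 (z=46.6): severe=0.30, mid=0.94; AND[min(a, b)] → w = 0.30
R2 (z=47.5): medium=0.45, sharp=0.70, mid=0.94; AND[min(a, b)] → w = 0.45
R3 (z=3.0): medium=0.45, far=0.36; AND[min(a, b)] → w = 0.36
R4 (z=11.0): far=0.36, ¬sharp=1−0.70=0.30, high=0.76; AND[min(a, b)] → w = 0.30
Weighted average = (0.30·46.6 + 0.45·47.5 + 0.36·3.0 + 0.30·11.0) / (0.30 + 0.45 + 0.36 + 0.30)
  = 39.7350 / 1.4100 = 28.181

28.181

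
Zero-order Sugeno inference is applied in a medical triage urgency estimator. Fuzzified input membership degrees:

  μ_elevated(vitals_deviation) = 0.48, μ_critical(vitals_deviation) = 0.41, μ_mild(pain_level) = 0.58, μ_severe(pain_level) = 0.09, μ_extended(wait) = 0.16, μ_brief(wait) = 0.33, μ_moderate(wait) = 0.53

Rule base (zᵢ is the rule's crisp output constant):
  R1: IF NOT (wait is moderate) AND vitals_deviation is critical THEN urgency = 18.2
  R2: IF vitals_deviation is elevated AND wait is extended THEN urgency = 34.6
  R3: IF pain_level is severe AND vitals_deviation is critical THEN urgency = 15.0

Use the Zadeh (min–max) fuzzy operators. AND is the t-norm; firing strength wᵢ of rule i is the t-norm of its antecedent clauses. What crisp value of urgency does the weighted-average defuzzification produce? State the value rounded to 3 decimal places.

21.739

R1 (z=18.2): ¬moderate=1−0.53=0.47, critical=0.41; AND[min(a, b)] → w = 0.41
R2 (z=34.6): elevated=0.48, extended=0.16; AND[min(a, b)] → w = 0.16
R3 (z=15.0): severe=0.09, critical=0.41; AND[min(a, b)] → w = 0.09
Weighted average = (0.41·18.2 + 0.16·34.6 + 0.09·15.0) / (0.41 + 0.16 + 0.09)
  = 14.3480 / 0.6600 = 21.739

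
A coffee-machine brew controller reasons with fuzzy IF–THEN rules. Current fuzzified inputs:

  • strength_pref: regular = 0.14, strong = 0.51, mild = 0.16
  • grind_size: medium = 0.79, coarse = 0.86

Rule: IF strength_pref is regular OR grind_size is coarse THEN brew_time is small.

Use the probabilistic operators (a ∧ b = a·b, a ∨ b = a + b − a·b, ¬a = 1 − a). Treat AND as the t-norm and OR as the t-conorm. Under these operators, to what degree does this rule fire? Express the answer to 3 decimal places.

0.880

firing strength: regular=0.14, coarse=0.86; OR[a + b − a·b] → w = 0.8796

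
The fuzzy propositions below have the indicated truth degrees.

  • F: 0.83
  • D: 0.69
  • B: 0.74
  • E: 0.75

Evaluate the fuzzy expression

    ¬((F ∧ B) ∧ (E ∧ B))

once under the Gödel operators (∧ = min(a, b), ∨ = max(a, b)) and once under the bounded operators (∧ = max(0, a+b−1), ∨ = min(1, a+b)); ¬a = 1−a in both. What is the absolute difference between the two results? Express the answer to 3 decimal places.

Under Gödel:
  F ∧ B = min(a, b) on (0.83, 0.74) = 0.74
  E ∧ B = min(a, b) on (0.75, 0.74) = 0.74
  (F ∧ B) ∧ (E ∧ B) = min(a, b) on (0.74, 0.74) = 0.74
  ¬((F ∧ B) ∧ (E ∧ B)) = 1 − 0.74 = 0.26
  → value = 0.2600
Under bounded:
  F ∧ B = max(0, a+b−1) on (0.83, 0.74) = 0.57
  E ∧ B = max(0, a+b−1) on (0.75, 0.74) = 0.49
  (F ∧ B) ∧ (E ∧ B) = max(0, a+b−1) on (0.57, 0.49) = 0.06
  ¬((F ∧ B) ∧ (E ∧ B)) = 1 − 0.06 = 0.94
  → value = 0.9400
|0.2600 − 0.9400| = 0.680

0.680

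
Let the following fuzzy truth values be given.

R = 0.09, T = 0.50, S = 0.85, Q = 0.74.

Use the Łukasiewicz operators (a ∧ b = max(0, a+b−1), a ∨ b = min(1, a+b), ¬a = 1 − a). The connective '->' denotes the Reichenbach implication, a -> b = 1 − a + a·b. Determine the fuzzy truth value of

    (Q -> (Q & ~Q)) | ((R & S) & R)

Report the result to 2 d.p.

0.26

~Q = 1 − 0.74 = 0.26
Q & ~Q = max(0, a+b−1) on (0.74, 0.26) = 0.00
Q -> (Q & ~Q)  [Reichenbach: 1 − a + a·b] with a=0.74, b=0.00 → 0.26
R & S = max(0, a+b−1) on (0.09, 0.85) = 0.00
(R & S) & R = max(0, a+b−1) on (0.00, 0.09) = 0.00
(Q -> (Q & ~Q)) | ((R & S) & R) = min(1, a+b) on (0.26, 0.00) = 0.26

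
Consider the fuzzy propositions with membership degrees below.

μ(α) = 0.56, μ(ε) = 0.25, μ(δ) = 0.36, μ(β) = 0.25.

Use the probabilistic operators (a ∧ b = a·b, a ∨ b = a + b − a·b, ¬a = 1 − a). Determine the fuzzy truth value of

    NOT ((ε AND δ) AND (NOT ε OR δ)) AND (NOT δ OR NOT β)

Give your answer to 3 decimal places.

ε AND δ = a·b on (0.2500, 0.3600) = 0.0900
NOT ε = 1 − 0.2500 = 0.7500
NOT ε OR δ = a + b − a·b on (0.7500, 0.3600) = 0.8400
(ε AND δ) AND (NOT ε OR δ) = a·b on (0.0900, 0.8400) = 0.0756
NOT ((ε AND δ) AND (NOT ε OR δ)) = 1 − 0.0756 = 0.9244
NOT δ = 1 − 0.3600 = 0.6400
NOT β = 1 − 0.2500 = 0.7500
NOT δ OR NOT β = a + b − a·b on (0.6400, 0.7500) = 0.9100
NOT ((ε AND δ) AND (NOT ε OR δ)) AND (NOT δ OR NOT β) = a·b on (0.9244, 0.9100) = 0.8412

0.841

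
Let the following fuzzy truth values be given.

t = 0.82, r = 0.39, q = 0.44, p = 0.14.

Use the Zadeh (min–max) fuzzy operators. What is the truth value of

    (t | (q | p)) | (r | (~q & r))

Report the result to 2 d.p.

0.82

q | p = max(a, b) on (0.44, 0.14) = 0.44
t | (q | p) = max(a, b) on (0.82, 0.44) = 0.82
~q = 1 − 0.44 = 0.56
~q & r = min(a, b) on (0.56, 0.39) = 0.39
r | (~q & r) = max(a, b) on (0.39, 0.39) = 0.39
(t | (q | p)) | (r | (~q & r)) = max(a, b) on (0.82, 0.39) = 0.82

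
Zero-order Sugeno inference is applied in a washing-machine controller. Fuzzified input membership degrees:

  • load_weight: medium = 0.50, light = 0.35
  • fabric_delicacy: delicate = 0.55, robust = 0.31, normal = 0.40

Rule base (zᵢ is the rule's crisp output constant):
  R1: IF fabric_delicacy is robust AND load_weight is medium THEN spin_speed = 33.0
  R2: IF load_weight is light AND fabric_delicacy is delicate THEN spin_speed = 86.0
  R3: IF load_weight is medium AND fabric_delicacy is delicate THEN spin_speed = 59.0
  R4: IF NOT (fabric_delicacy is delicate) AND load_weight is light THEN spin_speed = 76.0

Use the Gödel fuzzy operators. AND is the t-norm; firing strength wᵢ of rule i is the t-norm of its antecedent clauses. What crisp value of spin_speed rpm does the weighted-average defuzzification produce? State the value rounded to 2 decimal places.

63.86

R1 (z=33.0): robust=0.31, medium=0.50; AND[min(a, b)] → w = 0.31
R2 (z=86.0): light=0.35, delicate=0.55; AND[min(a, b)] → w = 0.35
R3 (z=59.0): medium=0.50, delicate=0.55; AND[min(a, b)] → w = 0.50
R4 (z=76.0): ¬delicate=1−0.55=0.45, light=0.35; AND[min(a, b)] → w = 0.35
Weighted average = (0.31·33.0 + 0.35·86.0 + 0.50·59.0 + 0.35·76.0) / (0.31 + 0.35 + 0.50 + 0.35)
  = 96.4300 / 1.5100 = 63.86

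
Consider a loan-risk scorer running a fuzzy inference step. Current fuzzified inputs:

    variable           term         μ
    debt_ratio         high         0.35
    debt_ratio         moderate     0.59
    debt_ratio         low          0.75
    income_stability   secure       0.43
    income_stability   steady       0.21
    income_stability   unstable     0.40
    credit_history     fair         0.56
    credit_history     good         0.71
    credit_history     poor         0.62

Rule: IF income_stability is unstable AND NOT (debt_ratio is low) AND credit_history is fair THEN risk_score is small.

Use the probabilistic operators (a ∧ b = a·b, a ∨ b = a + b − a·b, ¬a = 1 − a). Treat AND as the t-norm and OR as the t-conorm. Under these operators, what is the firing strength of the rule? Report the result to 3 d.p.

firing strength: unstable=0.40, ¬low=1−0.75=0.25, fair=0.56; AND[a·b] → w = 0.0560

0.056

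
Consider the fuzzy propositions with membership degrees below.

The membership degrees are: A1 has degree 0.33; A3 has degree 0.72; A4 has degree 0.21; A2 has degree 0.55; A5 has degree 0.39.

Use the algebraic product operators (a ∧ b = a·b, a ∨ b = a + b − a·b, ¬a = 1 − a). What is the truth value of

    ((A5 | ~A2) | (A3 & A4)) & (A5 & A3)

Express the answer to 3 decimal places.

0.201

~A2 = 1 − 0.5500 = 0.4500
A5 | ~A2 = a + b − a·b on (0.3900, 0.4500) = 0.6645
A3 & A4 = a·b on (0.7200, 0.2100) = 0.1512
(A5 | ~A2) | (A3 & A4) = a + b − a·b on (0.6645, 0.1512) = 0.7152
A5 & A3 = a·b on (0.3900, 0.7200) = 0.2808
((A5 | ~A2) | (A3 & A4)) & (A5 & A3) = a·b on (0.7152, 0.2808) = 0.2008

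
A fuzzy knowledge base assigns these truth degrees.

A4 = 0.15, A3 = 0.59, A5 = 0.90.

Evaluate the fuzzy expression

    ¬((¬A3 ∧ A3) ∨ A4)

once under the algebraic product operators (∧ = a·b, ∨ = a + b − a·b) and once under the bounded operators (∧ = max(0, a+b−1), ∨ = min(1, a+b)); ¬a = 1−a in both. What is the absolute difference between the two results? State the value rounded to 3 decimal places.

Under algebraic product:
  ¬A3 = 1 − 0.5900 = 0.4100
  ¬A3 ∧ A3 = a·b on (0.4100, 0.5900) = 0.2419
  (¬A3 ∧ A3) ∨ A4 = a + b − a·b on (0.2419, 0.1500) = 0.3556
  ¬((¬A3 ∧ A3) ∨ A4) = 1 − 0.3556 = 0.6444
  → value = 0.6444
Under bounded:
  ¬A3 = 1 − 0.59 = 0.41
  ¬A3 ∧ A3 = max(0, a+b−1) on (0.41, 0.59) = 0.00
  (¬A3 ∧ A3) ∨ A4 = min(1, a+b) on (0.00, 0.15) = 0.15
  ¬((¬A3 ∧ A3) ∨ A4) = 1 − 0.15 = 0.85
  → value = 0.8500
|0.6444 − 0.8500| = 0.206

0.206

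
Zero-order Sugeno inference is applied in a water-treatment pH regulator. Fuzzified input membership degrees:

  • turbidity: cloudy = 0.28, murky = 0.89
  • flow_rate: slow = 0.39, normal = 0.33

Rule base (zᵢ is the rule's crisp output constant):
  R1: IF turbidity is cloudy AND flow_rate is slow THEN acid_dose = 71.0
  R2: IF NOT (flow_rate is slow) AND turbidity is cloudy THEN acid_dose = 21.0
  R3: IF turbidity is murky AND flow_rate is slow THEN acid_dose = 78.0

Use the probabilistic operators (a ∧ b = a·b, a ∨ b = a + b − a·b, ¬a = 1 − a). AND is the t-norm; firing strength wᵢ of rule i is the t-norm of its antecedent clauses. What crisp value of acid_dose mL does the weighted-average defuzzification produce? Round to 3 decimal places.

61.256

R1 (z=71.0): cloudy=0.28, slow=0.39; AND[a·b] → w = 0.1092
R2 (z=21.0): ¬slow=1−0.39=0.61, cloudy=0.28; AND[a·b] → w = 0.1708
R3 (z=78.0): murky=0.89, slow=0.39; AND[a·b] → w = 0.3471
Weighted average = (0.1092·71.0 + 0.1708·21.0 + 0.3471·78.0) / (0.1092 + 0.1708 + 0.3471)
  = 38.4138 / 0.6271 = 61.256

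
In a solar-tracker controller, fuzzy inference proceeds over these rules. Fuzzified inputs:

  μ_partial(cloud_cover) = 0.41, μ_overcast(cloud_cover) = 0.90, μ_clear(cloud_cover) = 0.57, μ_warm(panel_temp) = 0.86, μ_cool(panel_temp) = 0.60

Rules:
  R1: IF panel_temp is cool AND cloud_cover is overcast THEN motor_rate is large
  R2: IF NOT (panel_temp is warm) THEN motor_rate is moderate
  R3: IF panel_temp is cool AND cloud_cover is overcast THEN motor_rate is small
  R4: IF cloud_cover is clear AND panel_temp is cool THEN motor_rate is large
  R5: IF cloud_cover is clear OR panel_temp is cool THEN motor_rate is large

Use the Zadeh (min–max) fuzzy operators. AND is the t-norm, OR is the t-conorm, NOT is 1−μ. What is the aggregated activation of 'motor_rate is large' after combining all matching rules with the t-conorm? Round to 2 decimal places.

0.60

R1: cool=0.60, overcast=0.90; AND[min(a, b)] → w = 0.60
R2: ¬warm=1−0.86=0.14 → w = 0.14
R3: cool=0.60, overcast=0.90; AND[min(a, b)] → w = 0.60
R4: clear=0.57, cool=0.60; AND[min(a, b)] → w = 0.57
R5: clear=0.57, cool=0.60; OR[max(a, b)] → w = 0.60
Rules with consequent 'large': {R1, R4, R5} → strengths 0.60, 0.57, 0.60
Aggregate via t-conorm [max(a, b)]: 0.60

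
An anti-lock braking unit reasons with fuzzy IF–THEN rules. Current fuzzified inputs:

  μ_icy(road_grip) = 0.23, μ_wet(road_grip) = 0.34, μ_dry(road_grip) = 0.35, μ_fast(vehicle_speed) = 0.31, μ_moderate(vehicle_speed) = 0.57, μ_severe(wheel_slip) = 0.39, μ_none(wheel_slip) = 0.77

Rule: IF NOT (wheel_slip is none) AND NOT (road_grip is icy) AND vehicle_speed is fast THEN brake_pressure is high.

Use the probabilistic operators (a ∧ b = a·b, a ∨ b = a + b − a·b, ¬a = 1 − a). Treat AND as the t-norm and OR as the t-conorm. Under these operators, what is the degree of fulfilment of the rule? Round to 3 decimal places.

firing strength: ¬none=1−0.77=0.23, ¬icy=1−0.23=0.77, fast=0.31; AND[a·b] → w = 0.0549

0.055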